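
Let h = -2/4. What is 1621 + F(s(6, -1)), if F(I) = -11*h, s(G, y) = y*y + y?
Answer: 3253/2 ≈ 1626.5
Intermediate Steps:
h = -½ (h = -2*¼ = -½ ≈ -0.50000)
s(G, y) = y + y² (s(G, y) = y² + y = y + y²)
F(I) = 11/2 (F(I) = -11*(-½) = 11/2)
1621 + F(s(6, -1)) = 1621 + 11/2 = 3253/2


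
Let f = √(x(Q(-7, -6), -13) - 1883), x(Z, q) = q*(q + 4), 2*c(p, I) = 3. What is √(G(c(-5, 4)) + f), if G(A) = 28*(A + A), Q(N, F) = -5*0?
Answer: √(84 + I*√1766) ≈ 9.432 + 2.2277*I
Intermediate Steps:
c(p, I) = 3/2 (c(p, I) = (½)*3 = 3/2)
Q(N, F) = 0
x(Z, q) = q*(4 + q)
f = I*√1766 (f = √(-13*(4 - 13) - 1883) = √(-13*(-9) - 1883) = √(117 - 1883) = √(-1766) = I*√1766 ≈ 42.024*I)
G(A) = 56*A (G(A) = 28*(2*A) = 56*A)
√(G(c(-5, 4)) + f) = √(56*(3/2) + I*√1766) = √(84 + I*√1766)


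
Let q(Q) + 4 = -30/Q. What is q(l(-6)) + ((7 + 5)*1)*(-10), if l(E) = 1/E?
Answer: 56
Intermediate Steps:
q(Q) = -4 - 30/Q
q(l(-6)) + ((7 + 5)*1)*(-10) = (-4 - 30/(1/(-6))) + ((7 + 5)*1)*(-10) = (-4 - 30/(-⅙)) + (12*1)*(-10) = (-4 - 30*(-6)) + 12*(-10) = (-4 + 180) - 120 = 176 - 120 = 56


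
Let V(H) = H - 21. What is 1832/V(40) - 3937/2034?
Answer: 3651485/38646 ≈ 94.485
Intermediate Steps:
V(H) = -21 + H
1832/V(40) - 3937/2034 = 1832/(-21 + 40) - 3937/2034 = 1832/19 - 3937*1/2034 = 1832*(1/19) - 3937/2034 = 1832/19 - 3937/2034 = 3651485/38646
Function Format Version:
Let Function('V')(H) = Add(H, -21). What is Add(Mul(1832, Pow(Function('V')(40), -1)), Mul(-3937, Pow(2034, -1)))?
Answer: Rational(3651485, 38646) ≈ 94.485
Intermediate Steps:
Function('V')(H) = Add(-21, H)
Add(Mul(1832, Pow(Function('V')(40), -1)), Mul(-3937, Pow(2034, -1))) = Add(Mul(1832, Pow(Add(-21, 40), -1)), Mul(-3937, Pow(2034, -1))) = Add(Mul(1832, Pow(19, -1)), Mul(-3937, Rational(1, 2034))) = Add(Mul(1832, Rational(1, 19)), Rational(-3937, 2034)) = Add(Rational(1832, 19), Rational(-3937, 2034)) = Rational(3651485, 38646)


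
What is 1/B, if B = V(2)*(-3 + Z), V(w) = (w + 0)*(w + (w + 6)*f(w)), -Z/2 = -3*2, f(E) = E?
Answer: 1/324 ≈ 0.0030864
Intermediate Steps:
Z = 12 (Z = -(-6)*2 = -2*(-6) = 12)
V(w) = w*(w + w*(6 + w)) (V(w) = (w + 0)*(w + (w + 6)*w) = w*(w + (6 + w)*w) = w*(w + w*(6 + w)))
B = 324 (B = (2²*(7 + 2))*(-3 + 12) = (4*9)*9 = 36*9 = 324)
1/B = 1/324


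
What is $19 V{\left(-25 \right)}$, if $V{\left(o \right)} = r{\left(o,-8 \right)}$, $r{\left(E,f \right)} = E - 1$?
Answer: $-494$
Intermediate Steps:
$r{\left(E,f \right)} = -1 + E$
$V{\left(o \right)} = -1 + o$
$19 V{\left(-25 \right)} = 19 \left(-1 - 25\right) = 19 \left(-26\right) = -494$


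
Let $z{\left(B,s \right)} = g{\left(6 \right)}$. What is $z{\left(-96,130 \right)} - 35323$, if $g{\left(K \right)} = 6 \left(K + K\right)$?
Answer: $-35251$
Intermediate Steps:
$g{\left(K \right)} = 12 K$ ($g{\left(K \right)} = 6 \cdot 2 K = 12 K$)
$z{\left(B,s \right)} = 72$ ($z{\left(B,s \right)} = 12 \cdot 6 = 72$)
$z{\left(-96,130 \right)} - 35323 = 72 - 35323 = -35251$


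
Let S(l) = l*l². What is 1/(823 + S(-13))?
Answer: -1/1374 ≈ -0.00072780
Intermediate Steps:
S(l) = l³
1/(823 + S(-13)) = 1/(823 + (-13)³) = 1/(823 - 2197) = 1/(-1374) = -1/1374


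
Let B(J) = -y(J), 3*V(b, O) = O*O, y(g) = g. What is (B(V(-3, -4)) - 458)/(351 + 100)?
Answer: -1390/1353 ≈ -1.0273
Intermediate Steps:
V(b, O) = O²/3 (V(b, O) = (O*O)/3 = O²/3)
B(J) = -J
(B(V(-3, -4)) - 458)/(351 + 100) = (-(-4)²/3 - 458)/(351 + 100) = (-16/3 - 458)/451 = (-1*16/3 - 458)*(1/451) = (-16/3 - 458)*(1/451) = -1390/3*1/451 = -1390/1353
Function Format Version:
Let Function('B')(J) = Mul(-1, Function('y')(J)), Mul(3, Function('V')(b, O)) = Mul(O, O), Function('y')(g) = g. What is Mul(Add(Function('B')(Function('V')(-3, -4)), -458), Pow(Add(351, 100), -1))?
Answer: Rational(-1390, 1353) ≈ -1.0273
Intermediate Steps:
Function('V')(b, O) = Mul(Rational(1, 3), Pow(O, 2)) (Function('V')(b, O) = Mul(Rational(1, 3), Mul(O, O)) = Mul(Rational(1, 3), Pow(O, 2)))
Function('B')(J) = Mul(-1, J)
Mul(Add(Function('B')(Function('V')(-3, -4)), -458), Pow(Add(351, 100), -1)) = Mul(Add(Mul(-1, Mul(Rational(1, 3), Pow(-4, 2))), -458), Pow(Add(351, 100), -1)) = Mul(Add(Mul(-1, Mul(Rational(1, 3), 16)), -458), Pow(451, -1)) = Mul(Add(Mul(-1, Rational(16, 3)), -458), Rational(1, 451)) = Mul(Add(Rational(-16, 3), -458), Rational(1, 451)) = Mul(Rational(-1390, 3), Rational(1, 451)) = Rational(-1390, 1353)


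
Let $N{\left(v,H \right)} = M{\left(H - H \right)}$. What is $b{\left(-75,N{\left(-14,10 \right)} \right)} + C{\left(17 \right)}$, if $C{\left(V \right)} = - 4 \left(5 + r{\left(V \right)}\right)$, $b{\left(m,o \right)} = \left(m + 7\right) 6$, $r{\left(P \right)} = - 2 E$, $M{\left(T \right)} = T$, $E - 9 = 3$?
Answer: $-332$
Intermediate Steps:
$E = 12$ ($E = 9 + 3 = 12$)
$N{\left(v,H \right)} = 0$ ($N{\left(v,H \right)} = H - H = 0$)
$r{\left(P \right)} = -24$ ($r{\left(P \right)} = \left(-2\right) 12 = -24$)
$b{\left(m,o \right)} = 42 + 6 m$ ($b{\left(m,o \right)} = \left(7 + m\right) 6 = 42 + 6 m$)
$C{\left(V \right)} = 76$ ($C{\left(V \right)} = - 4 \left(5 - 24\right) = \left(-4\right) \left(-19\right) = 76$)
$b{\left(-75,N{\left(-14,10 \right)} \right)} + C{\left(17 \right)} = \left(42 + 6 \left(-75\right)\right) + 76 = \left(42 - 450\right) + 76 = -408 + 76 = -332$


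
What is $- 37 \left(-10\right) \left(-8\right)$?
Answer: $-2960$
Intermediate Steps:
$- 37 \left(-10\right) \left(-8\right) = - \left(-370\right) \left(-8\right) = \left(-1\right) 2960 = -2960$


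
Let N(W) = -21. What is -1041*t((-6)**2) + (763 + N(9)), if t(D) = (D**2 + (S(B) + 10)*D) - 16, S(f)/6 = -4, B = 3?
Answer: -807074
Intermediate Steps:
S(f) = -24 (S(f) = 6*(-4) = -24)
t(D) = -16 + D**2 - 14*D (t(D) = (D**2 + (-24 + 10)*D) - 16 = (D**2 - 14*D) - 16 = -16 + D**2 - 14*D)
-1041*t((-6)**2) + (763 + N(9)) = -1041*(-16 + ((-6)**2)**2 - 14*(-6)**2) + (763 - 21) = -1041*(-16 + 36**2 - 14*36) + 742 = -1041*(-16 + 1296 - 504) + 742 = -1041*776 + 742 = -807816 + 742 = -807074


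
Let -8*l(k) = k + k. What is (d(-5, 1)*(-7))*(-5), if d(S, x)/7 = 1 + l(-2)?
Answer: 735/2 ≈ 367.50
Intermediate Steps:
l(k) = -k/4 (l(k) = -(k + k)/8 = -k/4)
d(S, x) = 21/2 (d(S, x) = 7*(1 - ¼*(-2)) = 7*(1 + ½) = 7*(3/2) = 21/2)
(d(-5, 1)*(-7))*(-5) = ((21/2)*(-7))*(-5) = -147/2*(-5) = 735/2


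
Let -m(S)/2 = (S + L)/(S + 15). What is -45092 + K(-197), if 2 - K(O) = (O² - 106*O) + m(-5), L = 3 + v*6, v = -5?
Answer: -523937/5 ≈ -1.0479e+5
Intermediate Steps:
L = -27 (L = 3 - 5*6 = 3 - 30 = -27)
m(S) = -2*(-27 + S)/(15 + S) (m(S) = -2*(S - 27)/(S + 15) = -2*(-27 + S)/(15 + S))
K(O) = -22/5 - O² + 106*O (K(O) = 2 - ((O² - 106*O) + 2*(27 - 1*(-5))/(15 - 5)) = 2 - ((O² - 106*O) + 2*(27 + 5)/10) = 2 - ((O² - 106*O) + 2*(⅒)*32) = 2 - ((O² - 106*O) + 32/5) = 2 - (32/5 + O² - 106*O) = 2 + (-32/5 - O² + 106*O) = -22/5 - O² + 106*O)
-45092 + K(-197) = -45092 + (-22/5 - 1*(-197)² + 106*(-197)) = -45092 + (-22/5 - 1*38809 - 20882) = -45092 + (-22/5 - 38809 - 20882) = -45092 - 298477/5 = -523937/5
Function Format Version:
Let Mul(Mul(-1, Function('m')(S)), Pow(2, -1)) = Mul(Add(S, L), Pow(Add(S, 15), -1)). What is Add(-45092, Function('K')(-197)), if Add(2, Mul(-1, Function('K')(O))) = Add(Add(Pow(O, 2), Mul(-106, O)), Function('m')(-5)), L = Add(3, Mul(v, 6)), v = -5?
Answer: Rational(-523937, 5) ≈ -1.0479e+5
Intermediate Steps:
L = -27 (L = Add(3, Mul(-5, 6)) = Add(3, -30) = -27)
Function('m')(S) = Mul(-2, Pow(Add(15, S), -1), Add(-27, S)) (Function('m')(S) = Mul(-2, Mul(Add(S, -27), Pow(Add(S, 15), -1))) = Mul(-2, Mul(Add(-27, S), Pow(Add(15, S), -1))) = Mul(-2, Mul(Pow(Add(15, S), -1), Add(-27, S))) = Mul(-2, Pow(Add(15, S), -1), Add(-27, S)))
Function('K')(O) = Add(Rational(-22, 5), Mul(-1, Pow(O, 2)), Mul(106, O)) (Function('K')(O) = Add(2, Mul(-1, Add(Add(Pow(O, 2), Mul(-106, O)), Mul(2, Pow(Add(15, -5), -1), Add(27, Mul(-1, -5)))))) = Add(2, Mul(-1, Add(Add(Pow(O, 2), Mul(-106, O)), Mul(2, Pow(10, -1), Add(27, 5))))) = Add(2, Mul(-1, Add(Add(Pow(O, 2), Mul(-106, O)), Mul(2, Rational(1, 10), 32)))) = Add(2, Mul(-1, Add(Add(Pow(O, 2), Mul(-106, O)), Rational(32, 5)))) = Add(2, Mul(-1, Add(Rational(32, 5), Pow(O, 2), Mul(-106, O)))) = Add(2, Add(Rational(-32, 5), Mul(-1, Pow(O, 2)), Mul(106, O))) = Add(Rational(-22, 5), Mul(-1, Pow(O, 2)), Mul(106, O)))
Add(-45092, Function('K')(-197)) = Add(-45092, Add(Rational(-22, 5), Mul(-1, Pow(-197, 2)), Mul(106, -197))) = Add(-45092, Add(Rational(-22, 5), Mul(-1, 38809), -20882)) = Add(-45092, Add(Rational(-22, 5), -38809, -20882)) = Add(-45092, Rational(-298477, 5)) = Rational(-523937, 5)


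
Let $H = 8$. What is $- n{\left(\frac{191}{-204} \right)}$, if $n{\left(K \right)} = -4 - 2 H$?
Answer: $20$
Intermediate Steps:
$n{\left(K \right)} = -20$ ($n{\left(K \right)} = -4 - 16 = -20$)
$- n{\left(\frac{191}{-204} \right)} = \left(-1\right) \left(-20\right) = 20$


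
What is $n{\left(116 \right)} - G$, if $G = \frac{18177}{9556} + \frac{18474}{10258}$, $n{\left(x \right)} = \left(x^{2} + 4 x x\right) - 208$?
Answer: $\frac{3287199925523}{49012724} \approx 67068.0$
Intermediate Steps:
$n{\left(x \right)} = -208 + 5 x^{2}$ ($n{\left(x \right)} = \left(x^{2} + 4 x^{2}\right) - 208 = 5 x^{2} - 208 = -208 + 5 x^{2}$)
$G = \frac{181498605}{49012724}$ ($G = 18177 \cdot \frac{1}{9556} + 18474 \cdot \frac{1}{10258} = \frac{18177}{9556} + \frac{9237}{5129} = \frac{181498605}{49012724} \approx 3.7031$)
$n{\left(116 \right)} - G = \left(-208 + 5 \cdot 116^{2}\right) - \frac{181498605}{49012724} = \left(-208 + 5 \cdot 13456\right) - \frac{181498605}{49012724} = \left(-208 + 67280\right) - \frac{181498605}{49012724} = 67072 - \frac{181498605}{49012724} = \frac{3287199925523}{49012724}$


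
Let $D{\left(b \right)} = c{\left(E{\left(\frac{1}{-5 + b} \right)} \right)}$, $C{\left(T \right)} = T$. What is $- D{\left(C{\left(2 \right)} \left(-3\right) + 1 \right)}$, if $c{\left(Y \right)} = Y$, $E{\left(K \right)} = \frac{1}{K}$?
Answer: $10$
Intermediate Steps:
$D{\left(b \right)} = -5 + b$ ($D{\left(b \right)} = \frac{1}{\frac{1}{-5 + b}} = -5 + b$)
$- D{\left(C{\left(2 \right)} \left(-3\right) + 1 \right)} = - (-5 + \left(2 \left(-3\right) + 1\right)) = - (-5 + \left(-6 + 1\right)) = - (-5 - 5) = \left(-1\right) \left(-10\right) = 10$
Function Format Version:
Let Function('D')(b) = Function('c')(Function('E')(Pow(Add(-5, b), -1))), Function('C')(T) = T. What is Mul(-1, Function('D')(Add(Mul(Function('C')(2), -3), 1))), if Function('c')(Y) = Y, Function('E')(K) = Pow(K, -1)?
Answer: 10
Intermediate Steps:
Function('D')(b) = Add(-5, b) (Function('D')(b) = Pow(Pow(Add(-5, b), -1), -1) = Add(-5, b))
Mul(-1, Function('D')(Add(Mul(Function('C')(2), -3), 1))) = Mul(-1, Add(-5, Add(Mul(2, -3), 1))) = Mul(-1, Add(-5, Add(-6, 1))) = Mul(-1, Add(-5, -5)) = Mul(-1, -10) = 10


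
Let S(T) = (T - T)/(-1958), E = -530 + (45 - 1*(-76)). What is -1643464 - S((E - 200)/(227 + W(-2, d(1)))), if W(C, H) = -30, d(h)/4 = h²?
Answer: -1643464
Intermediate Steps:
d(h) = 4*h²
E = -409 (E = -530 + (45 + 76) = -530 + 121 = -409)
S(T) = 0 (S(T) = 0*(-1/1958) = 0)
-1643464 - S((E - 200)/(227 + W(-2, d(1)))) = -1643464 - 1*0 = -1643464 + 0 = -1643464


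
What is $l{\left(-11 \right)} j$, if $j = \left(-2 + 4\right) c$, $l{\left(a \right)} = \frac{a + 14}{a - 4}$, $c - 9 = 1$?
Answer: $-4$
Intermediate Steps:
$c = 10$ ($c = 9 + 1 = 10$)
$l{\left(a \right)} = \frac{14 + a}{-4 + a}$
$j = 20$ ($j = \left(-2 + 4\right) 10 = 2 \cdot 10 = 20$)
$l{\left(-11 \right)} j = \frac{14 - 11}{-4 - 11} \cdot 20 = \frac{1}{-15} \cdot 3 \cdot 20 = \left(- \frac{1}{15}\right) 3 \cdot 20 = \left(- \frac{1}{5}\right) 20 = -4$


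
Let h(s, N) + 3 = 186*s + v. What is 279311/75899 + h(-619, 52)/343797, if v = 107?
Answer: 87295621897/26093848503 ≈ 3.3454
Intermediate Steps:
h(s, N) = 104 + 186*s (h(s, N) = -3 + (186*s + 107) = -3 + (107 + 186*s) = 104 + 186*s)
279311/75899 + h(-619, 52)/343797 = 279311/75899 + (104 + 186*(-619))/343797 = 279311*(1/75899) + (104 - 115134)*(1/343797) = 279311/75899 - 115030*1/343797 = 279311/75899 - 115030/343797 = 87295621897/26093848503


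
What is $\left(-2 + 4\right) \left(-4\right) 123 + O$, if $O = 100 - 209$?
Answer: $-1093$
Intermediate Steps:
$O = -109$
$\left(-2 + 4\right) \left(-4\right) 123 + O = \left(-2 + 4\right) \left(-4\right) 123 - 109 = 2 \left(-4\right) 123 - 109 = \left(-8\right) 123 - 109 = -984 - 109 = -1093$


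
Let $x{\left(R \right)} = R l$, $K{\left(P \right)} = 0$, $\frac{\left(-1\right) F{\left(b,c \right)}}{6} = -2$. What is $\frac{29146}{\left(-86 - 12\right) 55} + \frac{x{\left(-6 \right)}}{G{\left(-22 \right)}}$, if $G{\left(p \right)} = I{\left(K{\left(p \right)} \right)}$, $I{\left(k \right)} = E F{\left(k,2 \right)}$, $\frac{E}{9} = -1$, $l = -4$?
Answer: $- \frac{136547}{24255} \approx -5.6296$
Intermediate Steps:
$F{\left(b,c \right)} = 12$ ($F{\left(b,c \right)} = \left(-6\right) \left(-2\right) = 12$)
$E = -9$ ($E = 9 \left(-1\right) = -9$)
$x{\left(R \right)} = - 4 R$ ($x{\left(R \right)} = R \left(-4\right) = - 4 R$)
$I{\left(k \right)} = -108$ ($I{\left(k \right)} = \left(-9\right) 12 = -108$)
$G{\left(p \right)} = -108$
$\frac{29146}{\left(-86 - 12\right) 55} + \frac{x{\left(-6 \right)}}{G{\left(-22 \right)}} = \frac{29146}{\left(-86 - 12\right) 55} + \frac{\left(-4\right) \left(-6\right)}{-108} = \frac{29146}{\left(-98\right) 55} + 24 \left(- \frac{1}{108}\right) = \frac{29146}{-5390} - \frac{2}{9} = 29146 \left(- \frac{1}{5390}\right) - \frac{2}{9} = - \frac{14573}{2695} - \frac{2}{9} = - \frac{136547}{24255}$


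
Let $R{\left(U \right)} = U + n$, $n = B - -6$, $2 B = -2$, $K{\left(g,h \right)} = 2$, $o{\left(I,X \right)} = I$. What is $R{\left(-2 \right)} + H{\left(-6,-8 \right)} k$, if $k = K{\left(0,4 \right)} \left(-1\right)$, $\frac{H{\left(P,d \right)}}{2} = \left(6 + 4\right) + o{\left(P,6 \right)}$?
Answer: $-13$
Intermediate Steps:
$B = -1$ ($B = \frac{1}{2} \left(-2\right) = -1$)
$H{\left(P,d \right)} = 20 + 2 P$ ($H{\left(P,d \right)} = 2 \left(\left(6 + 4\right) + P\right) = 2 \left(10 + P\right) = 20 + 2 P$)
$n = 5$ ($n = -1 - -6 = -1 + 6 = 5$)
$R{\left(U \right)} = 5 + U$ ($R{\left(U \right)} = U + 5 = 5 + U$)
$k = -2$ ($k = 2 \left(-1\right) = -2$)
$R{\left(-2 \right)} + H{\left(-6,-8 \right)} k = \left(5 - 2\right) + \left(20 + 2 \left(-6\right)\right) \left(-2\right) = 3 + \left(20 - 12\right) \left(-2\right) = 3 + 8 \left(-2\right) = 3 - 16 = -13$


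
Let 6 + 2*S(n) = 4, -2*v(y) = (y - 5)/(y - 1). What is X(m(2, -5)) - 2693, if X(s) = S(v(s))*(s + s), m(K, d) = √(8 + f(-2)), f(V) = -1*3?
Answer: -2693 - 2*√5 ≈ -2697.5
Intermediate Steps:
f(V) = -3
v(y) = -(-5 + y)/(2*(-1 + y)) (v(y) = -(y - 5)/(2*(y - 1)) = -(-5 + y)/(2*(-1 + y)))
S(n) = -1 (S(n) = -3 + (½)*4 = -3 + 2 = -1)
m(K, d) = √5 (m(K, d) = √(8 - 3) = √5)
X(s) = -2*s (X(s) = -(s + s) = -2*s)
X(m(2, -5)) - 2693 = -2*√5 - 2693 = -2693 - 2*√5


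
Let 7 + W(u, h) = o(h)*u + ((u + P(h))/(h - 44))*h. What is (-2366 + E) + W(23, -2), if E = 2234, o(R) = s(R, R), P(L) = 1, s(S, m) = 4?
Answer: -1057/23 ≈ -45.957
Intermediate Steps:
o(R) = 4
W(u, h) = -7 + 4*u + h*(1 + u)/(-44 + h) (W(u, h) = -7 + (4*u + ((u + 1)/(h - 44))*h) = -7 + (4*u + ((1 + u)/(-44 + h))*h) = -7 + (4*u + h*(1 + u)/(-44 + h)) = -7 + 4*u + h*(1 + u)/(-44 + h))
(-2366 + E) + W(23, -2) = (-2366 + 2234) + (308 - 176*23 - 6*(-2) + 5*(-2)*23)/(-44 - 2) = -132 + (308 - 4048 + 12 - 230)/(-46) = -132 - 1/46*(-3958) = -132 + 1979/23 = -1057/23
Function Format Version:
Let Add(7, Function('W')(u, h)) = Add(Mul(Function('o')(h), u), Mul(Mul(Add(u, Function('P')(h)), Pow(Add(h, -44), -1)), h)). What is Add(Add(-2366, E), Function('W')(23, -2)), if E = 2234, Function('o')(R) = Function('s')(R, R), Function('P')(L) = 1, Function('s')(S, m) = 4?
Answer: Rational(-1057, 23) ≈ -45.957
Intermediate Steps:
Function('o')(R) = 4
Function('W')(u, h) = Add(-7, Mul(4, u), Mul(h, Pow(Add(-44, h), -1), Add(1, u))) (Function('W')(u, h) = Add(-7, Add(Mul(4, u), Mul(Mul(Add(u, 1), Pow(Add(h, -44), -1)), h))) = Add(-7, Add(Mul(4, u), Mul(Mul(Add(1, u), Pow(Add(-44, h), -1)), h))) = Add(-7, Add(Mul(4, u), Mul(Mul(Pow(Add(-44, h), -1), Add(1, u)), h))) = Add(-7, Add(Mul(4, u), Mul(h, Pow(Add(-44, h), -1), Add(1, u)))) = Add(-7, Mul(4, u), Mul(h, Pow(Add(-44, h), -1), Add(1, u))))
Add(Add(-2366, E), Function('W')(23, -2)) = Add(Add(-2366, 2234), Mul(Pow(Add(-44, -2), -1), Add(308, Mul(-176, 23), Mul(-6, -2), Mul(5, -2, 23)))) = Add(-132, Mul(Pow(-46, -1), Add(308, -4048, 12, -230))) = Add(-132, Mul(Rational(-1, 46), -3958)) = Add(-132, Rational(1979, 23)) = Rational(-1057, 23)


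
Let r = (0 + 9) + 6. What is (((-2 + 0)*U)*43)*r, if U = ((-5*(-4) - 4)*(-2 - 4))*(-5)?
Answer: -619200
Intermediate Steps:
U = 480 (U = ((20 - 4)*(-6))*(-5) = (16*(-6))*(-5) = -96*(-5) = 480)
r = 15 (r = 9 + 6 = 15)
(((-2 + 0)*U)*43)*r = (((-2 + 0)*480)*43)*15 = (-2*480*43)*15 = -960*43*15 = -41280*15 = -619200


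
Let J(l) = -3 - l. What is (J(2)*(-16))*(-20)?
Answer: -1600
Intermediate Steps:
(J(2)*(-16))*(-20) = ((-3 - 1*2)*(-16))*(-20) = ((-3 - 2)*(-16))*(-20) = -5*(-16)*(-20) = 80*(-20) = -1600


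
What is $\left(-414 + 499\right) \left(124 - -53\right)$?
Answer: $15045$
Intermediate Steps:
$\left(-414 + 499\right) \left(124 - -53\right) = 85 \left(124 + 53\right) = 85 \cdot 177 = 15045$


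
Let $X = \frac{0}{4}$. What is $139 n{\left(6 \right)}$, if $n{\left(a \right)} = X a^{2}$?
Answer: $0$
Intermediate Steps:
$X = 0$ ($X = 0 \cdot \frac{1}{4} = 0$)
$n{\left(a \right)} = 0$ ($n{\left(a \right)} = 0 a^{2} = 0$)
$139 n{\left(6 \right)} = 139 \cdot 0 = 0$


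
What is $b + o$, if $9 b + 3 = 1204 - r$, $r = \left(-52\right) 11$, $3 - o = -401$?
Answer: $601$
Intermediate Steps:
$o = 404$ ($o = 3 - -401 = 3 + 401 = 404$)
$r = -572$
$b = 197$ ($b = - \frac{1}{3} + \frac{1204 - -572}{9} = - \frac{1}{3} + \frac{1204 + 572}{9} = - \frac{1}{3} + \frac{1}{9} \cdot 1776 = - \frac{1}{3} + \frac{592}{3} = 197$)
$b + o = 197 + 404 = 601$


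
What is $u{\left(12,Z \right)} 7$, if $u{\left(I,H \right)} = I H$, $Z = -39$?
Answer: $-3276$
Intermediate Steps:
$u{\left(I,H \right)} = H I$
$u{\left(12,Z \right)} 7 = \left(-39\right) 12 \cdot 7 = \left(-468\right) 7 = -3276$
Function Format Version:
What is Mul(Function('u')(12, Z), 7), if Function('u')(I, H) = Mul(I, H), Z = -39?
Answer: -3276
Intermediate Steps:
Function('u')(I, H) = Mul(H, I)
Mul(Function('u')(12, Z), 7) = Mul(Mul(-39, 12), 7) = Mul(-468, 7) = -3276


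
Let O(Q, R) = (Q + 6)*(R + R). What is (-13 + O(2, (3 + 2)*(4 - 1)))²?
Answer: 51529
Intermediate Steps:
O(Q, R) = 2*R*(6 + Q) (O(Q, R) = (6 + Q)*(2*R) = 2*R*(6 + Q))
(-13 + O(2, (3 + 2)*(4 - 1)))² = (-13 + 2*((3 + 2)*(4 - 1))*(6 + 2))² = (-13 + 2*(5*3)*8)² = (-13 + 2*15*8)² = (-13 + 240)² = 227² = 51529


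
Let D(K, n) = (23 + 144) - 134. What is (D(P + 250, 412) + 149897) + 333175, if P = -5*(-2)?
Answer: 483105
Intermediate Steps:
P = 10
D(K, n) = 33 (D(K, n) = 167 - 134 = 33)
(D(P + 250, 412) + 149897) + 333175 = (33 + 149897) + 333175 = 149930 + 333175 = 483105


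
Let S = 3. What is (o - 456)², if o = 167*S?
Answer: 2025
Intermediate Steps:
o = 501 (o = 167*3 = 501)
(o - 456)² = (501 - 456)² = 45² = 2025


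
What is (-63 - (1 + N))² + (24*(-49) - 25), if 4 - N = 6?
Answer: 2643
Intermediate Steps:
N = -2 (N = 4 - 1*6 = 4 - 6 = -2)
(-63 - (1 + N))² + (24*(-49) - 25) = (-63 - (1 - 2))² + (24*(-49) - 25) = (-63 - 1*(-1))² + (-1176 - 25) = (-63 + 1)² - 1201 = (-62)² - 1201 = 3844 - 1201 = 2643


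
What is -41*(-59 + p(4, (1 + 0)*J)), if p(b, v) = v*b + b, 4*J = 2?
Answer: 2173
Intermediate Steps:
J = ½ (J = (¼)*2 = ½ ≈ 0.50000)
p(b, v) = b + b*v (p(b, v) = b*v + b = b + b*v)
-41*(-59 + p(4, (1 + 0)*J)) = -41*(-59 + 4*(1 + (1 + 0)*(½))) = -41*(-59 + 4*(1 + 1*(½))) = -41*(-59 + 4*(1 + ½)) = -41*(-59 + 4*(3/2)) = -41*(-59 + 6) = -41*(-53) = 2173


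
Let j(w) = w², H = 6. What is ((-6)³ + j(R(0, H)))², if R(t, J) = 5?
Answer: 36481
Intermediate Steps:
((-6)³ + j(R(0, H)))² = ((-6)³ + 5²)² = (-216 + 25)² = (-191)² = 36481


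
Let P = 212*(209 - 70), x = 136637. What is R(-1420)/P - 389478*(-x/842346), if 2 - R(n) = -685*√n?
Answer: 130683472178845/2068520994 + 685*I*√355/14734 ≈ 63177.0 + 0.87596*I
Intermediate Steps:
R(n) = 2 + 685*√n (R(n) = 2 - (-685)*√n = 2 + 685*√n)
P = 29468 (P = 212*139 = 29468)
R(-1420)/P - 389478*(-x/842346) = (2 + 685*√(-1420))/29468 - 389478/((-842346/136637)) = (2 + 685*(2*I*√355))*(1/29468) - 389478/((-842346*1/136637)) = (2 + 1370*I*√355)*(1/29468) - 389478/(-842346/136637) = (1/14734 + 685*I*√355/14734) - 389478*(-136637/842346) = (1/14734 + 685*I*√355/14734) + 8869517581/140391 = 130683472178845/2068520994 + 685*I*√355/14734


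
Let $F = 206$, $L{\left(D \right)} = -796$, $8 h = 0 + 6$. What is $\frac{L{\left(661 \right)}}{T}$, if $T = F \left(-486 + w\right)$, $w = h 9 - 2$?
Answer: $\frac{1592}{198275} \approx 0.0080293$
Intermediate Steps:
$h = \frac{3}{4}$ ($h = \frac{0 + 6}{8} = \frac{1}{8} \cdot 6 = \frac{3}{4} \approx 0.75$)
$w = \frac{19}{4}$ ($w = \frac{3}{4} \cdot 9 - 2 = \frac{27}{4} - 2 = \frac{19}{4} \approx 4.75$)
$T = - \frac{198275}{2}$ ($T = 206 \left(-486 + \frac{19}{4}\right) = 206 \left(- \frac{1925}{4}\right) = - \frac{198275}{2} \approx -99138.0$)
$\frac{L{\left(661 \right)}}{T} = - \frac{796}{- \frac{198275}{2}} = \left(-796\right) \left(- \frac{2}{198275}\right) = \frac{1592}{198275}$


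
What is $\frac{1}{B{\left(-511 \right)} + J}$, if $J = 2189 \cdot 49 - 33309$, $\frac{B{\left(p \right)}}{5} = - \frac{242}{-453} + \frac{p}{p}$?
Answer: $\frac{453}{33503731} \approx 1.3521 \cdot 10^{-5}$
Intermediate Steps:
$B{\left(p \right)} = \frac{3475}{453}$ ($B{\left(p \right)} = 5 \left(- \frac{242}{-453} + \frac{p}{p}\right) = 5 \left(\left(-242\right) \left(- \frac{1}{453}\right) + 1\right) = 5 \left(\frac{242}{453} + 1\right) = 5 \cdot \frac{695}{453} = \frac{3475}{453}$)
$J = 73952$ ($J = 107261 + \left(-70341 + 37032\right) = 107261 - 33309 = 73952$)
$\frac{1}{B{\left(-511 \right)} + J} = \frac{1}{\frac{3475}{453} + 73952} = \frac{1}{\frac{33503731}{453}} = \frac{453}{33503731}$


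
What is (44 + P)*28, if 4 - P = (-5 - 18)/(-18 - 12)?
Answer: 19838/15 ≈ 1322.5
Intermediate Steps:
P = 97/30 (P = 4 - (-5 - 18)/(-18 - 12) = 4 - (-23)/(-30) = 4 - (-23)*(-1)/30 = 4 - 1*23/30 = 4 - 23/30 = 97/30 ≈ 3.2333)
(44 + P)*28 = (44 + 97/30)*28 = (1417/30)*28 = 19838/15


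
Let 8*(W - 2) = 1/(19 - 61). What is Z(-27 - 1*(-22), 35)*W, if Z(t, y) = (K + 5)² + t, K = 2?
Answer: 7381/84 ≈ 87.869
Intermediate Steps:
W = 671/336 (W = 2 + 1/(8*(19 - 61)) = 2 + (⅛)/(-42) = 2 + (⅛)*(-1/42) = 2 - 1/336 = 671/336 ≈ 1.9970)
Z(t, y) = 49 + t (Z(t, y) = (2 + 5)² + t = 7² + t = 49 + t)
Z(-27 - 1*(-22), 35)*W = (49 + (-27 - 1*(-22)))*(671/336) = (49 + (-27 + 22))*(671/336) = (49 - 5)*(671/336) = 44*(671/336) = 7381/84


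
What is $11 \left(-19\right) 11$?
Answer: $-2299$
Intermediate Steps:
$11 \left(-19\right) 11 = \left(-209\right) 11 = -2299$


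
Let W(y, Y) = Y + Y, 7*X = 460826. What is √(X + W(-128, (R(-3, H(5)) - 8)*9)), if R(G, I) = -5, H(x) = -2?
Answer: 2*√803579/7 ≈ 256.12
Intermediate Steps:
X = 460826/7 (X = (⅐)*460826 = 460826/7 ≈ 65832.)
W(y, Y) = 2*Y
√(X + W(-128, (R(-3, H(5)) - 8)*9)) = √(460826/7 + 2*((-5 - 8)*9)) = √(460826/7 + 2*(-13*9)) = √(460826/7 + 2*(-117)) = √(460826/7 - 234) = √(459188/7) = 2*√803579/7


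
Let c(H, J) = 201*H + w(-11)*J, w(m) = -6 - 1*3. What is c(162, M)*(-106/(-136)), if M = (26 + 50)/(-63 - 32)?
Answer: 4315419/170 ≈ 25385.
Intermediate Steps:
w(m) = -9 (w(m) = -6 - 3 = -9)
M = -4/5 (M = 76/(-95) = 76*(-1/95) = -4/5 ≈ -0.80000)
c(H, J) = -9*J + 201*H (c(H, J) = 201*H - 9*J = -9*J + 201*H)
c(162, M)*(-106/(-136)) = (-9*(-4/5) + 201*162)*(-106/(-136)) = (36/5 + 32562)*(-106*(-1/136)) = (162846/5)*(53/68) = 4315419/170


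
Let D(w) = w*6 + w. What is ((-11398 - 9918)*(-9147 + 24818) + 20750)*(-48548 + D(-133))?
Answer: 16527088688994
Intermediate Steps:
D(w) = 7*w (D(w) = 6*w + w = 7*w)
((-11398 - 9918)*(-9147 + 24818) + 20750)*(-48548 + D(-133)) = ((-11398 - 9918)*(-9147 + 24818) + 20750)*(-48548 + 7*(-133)) = (-21316*15671 + 20750)*(-48548 - 931) = (-334043036 + 20750)*(-49479) = -334022286*(-49479) = 16527088688994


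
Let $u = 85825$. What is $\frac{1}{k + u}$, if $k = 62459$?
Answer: $\frac{1}{148284} \approx 6.7438 \cdot 10^{-6}$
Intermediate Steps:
$\frac{1}{k + u} = \frac{1}{62459 + 85825} = \frac{1}{148284}$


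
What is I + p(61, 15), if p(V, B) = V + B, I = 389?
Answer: 465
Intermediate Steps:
p(V, B) = B + V
I + p(61, 15) = 389 + (15 + 61) = 389 + 76 = 465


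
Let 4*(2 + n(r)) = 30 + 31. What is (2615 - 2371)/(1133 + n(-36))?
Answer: 976/4585 ≈ 0.21287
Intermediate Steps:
n(r) = 53/4 (n(r) = -2 + (30 + 31)/4 = -2 + (1/4)*61 = -2 + 61/4 = 53/4)
(2615 - 2371)/(1133 + n(-36)) = (2615 - 2371)/(1133 + 53/4) = 244/(4585/4) = 244*(4/4585) = 976/4585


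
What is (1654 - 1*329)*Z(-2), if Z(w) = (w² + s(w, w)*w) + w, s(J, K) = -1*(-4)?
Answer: -7950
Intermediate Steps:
s(J, K) = 4
Z(w) = w² + 5*w (Z(w) = (w² + 4*w) + w = w² + 5*w)
(1654 - 1*329)*Z(-2) = (1654 - 1*329)*(-2*(5 - 2)) = (1654 - 329)*(-2*3) = 1325*(-6) = -7950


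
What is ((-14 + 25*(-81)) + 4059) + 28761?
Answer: 30781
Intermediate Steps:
((-14 + 25*(-81)) + 4059) + 28761 = ((-14 - 2025) + 4059) + 28761 = (-2039 + 4059) + 28761 = 2020 + 28761 = 30781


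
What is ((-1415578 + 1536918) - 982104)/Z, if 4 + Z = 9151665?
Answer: -860764/9151661 ≈ -0.094056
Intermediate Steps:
Z = 9151661 (Z = -4 + 9151665 = 9151661)
((-1415578 + 1536918) - 982104)/Z = ((-1415578 + 1536918) - 982104)/9151661 = (121340 - 982104)*(1/9151661) = -860764*1/9151661 = -860764/9151661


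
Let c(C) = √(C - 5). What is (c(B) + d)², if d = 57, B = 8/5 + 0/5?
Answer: (285 + I*√85)²/25 ≈ 3245.6 + 210.21*I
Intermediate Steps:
B = 8/5 (B = 8*(⅕) + 0*(⅕) = 8/5 + 0 = 8/5 ≈ 1.6000)
c(C) = √(-5 + C)
(c(B) + d)² = (√(-5 + 8/5) + 57)² = (√(-17/5) + 57)² = (I*√85/5 + 57)² = (57 + I*√85/5)²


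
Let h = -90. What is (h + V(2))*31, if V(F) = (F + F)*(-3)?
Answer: -3162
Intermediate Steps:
V(F) = -6*F (V(F) = (2*F)*(-3) = -6*F)
(h + V(2))*31 = (-90 - 6*2)*31 = (-90 - 12)*31 = -102*31 = -3162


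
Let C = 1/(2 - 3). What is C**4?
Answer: 1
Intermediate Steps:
C = -1 (C = 1/(-1) = -1)
C**4 = (-1)**4 = 1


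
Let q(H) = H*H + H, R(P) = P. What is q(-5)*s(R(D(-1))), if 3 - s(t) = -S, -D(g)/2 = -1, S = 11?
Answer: 280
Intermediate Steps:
D(g) = 2 (D(g) = -2*(-1) = 2)
s(t) = 14 (s(t) = 3 - (-1)*11 = 3 - 1*(-11) = 3 + 11 = 14)
q(H) = H + H² (q(H) = H² + H = H + H²)
q(-5)*s(R(D(-1))) = -5*(1 - 5)*14 = -5*(-4)*14 = 20*14 = 280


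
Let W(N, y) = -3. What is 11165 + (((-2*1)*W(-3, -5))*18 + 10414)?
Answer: 21687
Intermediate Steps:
11165 + (((-2*1)*W(-3, -5))*18 + 10414) = 11165 + ((-2*1*(-3))*18 + 10414) = 11165 + (-2*(-3)*18 + 10414) = 11165 + (6*18 + 10414) = 11165 + (108 + 10414) = 11165 + 10522 = 21687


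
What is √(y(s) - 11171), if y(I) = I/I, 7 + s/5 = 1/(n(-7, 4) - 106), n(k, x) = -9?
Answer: I*√11170 ≈ 105.69*I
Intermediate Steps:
s = -806/23 (s = -35 + 5/(-9 - 106) = -35 + 5/(-115) = -35 + 5*(-1/115) = -35 - 1/23 = -806/23 ≈ -35.043)
y(I) = 1
√(y(s) - 11171) = √(1 - 11171) = √(-11170) = I*√11170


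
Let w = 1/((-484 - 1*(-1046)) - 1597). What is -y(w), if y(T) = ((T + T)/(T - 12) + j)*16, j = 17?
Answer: -3378544/12421 ≈ -272.00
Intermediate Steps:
w = -1/1035 (w = 1/((-484 + 1046) - 1597) = 1/(562 - 1597) = 1/(-1035) = -1/1035 ≈ -0.00096618)
y(T) = 272 + 32*T/(-12 + T) (y(T) = ((T + T)/(T - 12) + 17)*16 = ((2*T)/(-12 + T) + 17)*16 = (2*T/(-12 + T) + 17)*16 = (17 + 2*T/(-12 + T))*16 = 272 + 32*T/(-12 + T))
-y(w) = -16*(-204 + 19*(-1/1035))/(-12 - 1/1035) = -16*(-204 - 19/1035)/(-12421/1035) = -16*(-1035)*(-211159)/(12421*1035) = -1*3378544/12421 = -3378544/12421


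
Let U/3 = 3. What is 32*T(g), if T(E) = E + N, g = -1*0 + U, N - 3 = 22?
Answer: 1088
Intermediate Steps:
N = 25 (N = 3 + 22 = 25)
U = 9 (U = 3*3 = 9)
g = 9 (g = -1*0 + 9 = 0 + 9 = 9)
T(E) = 25 + E (T(E) = E + 25 = 25 + E)
32*T(g) = 32*(25 + 9) = 32*34 = 1088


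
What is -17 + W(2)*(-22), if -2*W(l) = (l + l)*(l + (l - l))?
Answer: 71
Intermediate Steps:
W(l) = -l**2 (W(l) = -(l + l)*(l + (l - l))/2 = -2*l*(l + 0)/2 = -2*l*l/2 = -l**2)
-17 + W(2)*(-22) = -17 - 1*2**2*(-22) = -17 - 1*4*(-22) = -17 - 4*(-22) = -17 + 88 = 71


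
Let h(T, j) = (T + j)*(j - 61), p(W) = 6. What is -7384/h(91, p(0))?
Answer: 7384/5335 ≈ 1.3841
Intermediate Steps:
h(T, j) = (-61 + j)*(T + j) (h(T, j) = (T + j)*(-61 + j) = (-61 + j)*(T + j))
-7384/h(91, p(0)) = -7384/(6² - 61*91 - 61*6 + 91*6) = -7384/(36 - 5551 - 366 + 546) = -7384/(-5335) = -7384*(-1/5335) = 7384/5335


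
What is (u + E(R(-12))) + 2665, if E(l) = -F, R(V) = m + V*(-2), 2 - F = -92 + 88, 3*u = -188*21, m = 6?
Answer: 1343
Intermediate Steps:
u = -1316 (u = (-188*21)/3 = (⅓)*(-3948) = -1316)
F = 6 (F = 2 - (-92 + 88) = 2 - 1*(-4) = 2 + 4 = 6)
R(V) = 6 - 2*V (R(V) = 6 + V*(-2) = 6 - 2*V)
E(l) = -6 (E(l) = -1*6 = -6)
(u + E(R(-12))) + 2665 = (-1316 - 6) + 2665 = -1322 + 2665 = 1343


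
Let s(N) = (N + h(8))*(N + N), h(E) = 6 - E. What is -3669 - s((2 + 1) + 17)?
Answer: -4389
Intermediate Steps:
s(N) = 2*N*(-2 + N) (s(N) = (N + (6 - 1*8))*(N + N) = (N + (6 - 8))*(2*N) = (N - 2)*(2*N) = (-2 + N)*(2*N) = 2*N*(-2 + N))
-3669 - s((2 + 1) + 17) = -3669 - 2*((2 + 1) + 17)*(-2 + ((2 + 1) + 17)) = -3669 - 2*(3 + 17)*(-2 + (3 + 17)) = -3669 - 2*20*(-2 + 20) = -3669 - 2*20*18 = -3669 - 1*720 = -3669 - 720 = -4389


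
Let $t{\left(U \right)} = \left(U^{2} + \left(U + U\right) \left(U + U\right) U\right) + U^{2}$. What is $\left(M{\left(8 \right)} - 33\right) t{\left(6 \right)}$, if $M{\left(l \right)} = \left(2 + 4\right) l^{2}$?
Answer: $328536$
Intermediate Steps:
$M{\left(l \right)} = 6 l^{2}$
$t{\left(U \right)} = 2 U^{2} + 4 U^{3}$ ($t{\left(U \right)} = \left(U^{2} + 2 U 2 U U\right) + U^{2} = \left(U^{2} + 4 U^{2} U\right) + U^{2} = \left(U^{2} + 4 U^{3}\right) + U^{2} = 2 U^{2} + 4 U^{3}$)
$\left(M{\left(8 \right)} - 33\right) t{\left(6 \right)} = \left(6 \cdot 8^{2} - 33\right) 6^{2} \left(2 + 4 \cdot 6\right) = \left(6 \cdot 64 - 33\right) 36 \left(2 + 24\right) = \left(384 - 33\right) 36 \cdot 26 = 351 \cdot 936 = 328536$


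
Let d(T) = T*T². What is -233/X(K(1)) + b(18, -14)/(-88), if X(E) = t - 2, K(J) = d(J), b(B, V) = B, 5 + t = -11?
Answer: 5045/396 ≈ 12.740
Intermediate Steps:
t = -16 (t = -5 - 11 = -16)
d(T) = T³
K(J) = J³
X(E) = -18 (X(E) = -16 - 2 = -18)
-233/X(K(1)) + b(18, -14)/(-88) = -233/(-18) + 18/(-88) = -233*(-1/18) + 18*(-1/88) = 233/18 - 9/44 = 5045/396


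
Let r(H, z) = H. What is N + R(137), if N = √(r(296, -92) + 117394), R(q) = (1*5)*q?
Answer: 685 + √117690 ≈ 1028.1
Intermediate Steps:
R(q) = 5*q
N = √117690 (N = √(296 + 117394) = √117690 ≈ 343.06)
N + R(137) = √117690 + 5*137 = √117690 + 685 = 685 + √117690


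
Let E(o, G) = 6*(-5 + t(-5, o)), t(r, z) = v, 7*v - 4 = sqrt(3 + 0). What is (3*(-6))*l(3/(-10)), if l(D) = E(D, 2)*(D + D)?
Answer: -10044/35 + 324*sqrt(3)/35 ≈ -270.94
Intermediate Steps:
v = 4/7 + sqrt(3)/7 (v = 4/7 + sqrt(3 + 0)/7 = 4/7 + sqrt(3)/7 ≈ 0.81886)
t(r, z) = 4/7 + sqrt(3)/7
E(o, G) = -186/7 + 6*sqrt(3)/7 (E(o, G) = 6*(-5 + (4/7 + sqrt(3)/7)) = 6*(-31/7 + sqrt(3)/7) = -186/7 + 6*sqrt(3)/7)
l(D) = 2*D*(-186/7 + 6*sqrt(3)/7) (l(D) = (-186/7 + 6*sqrt(3)/7)*(D + D) = (-186/7 + 6*sqrt(3)/7)*(2*D) = 2*D*(-186/7 + 6*sqrt(3)/7))
(3*(-6))*l(3/(-10)) = (3*(-6))*(12*(3/(-10))*(-31 + sqrt(3))/7) = -216*3*(-1/10)*(-31 + sqrt(3))/7 = -216*(-3)*(-31 + sqrt(3))/(7*10) = -18*(558/35 - 18*sqrt(3)/35) = -10044/35 + 324*sqrt(3)/35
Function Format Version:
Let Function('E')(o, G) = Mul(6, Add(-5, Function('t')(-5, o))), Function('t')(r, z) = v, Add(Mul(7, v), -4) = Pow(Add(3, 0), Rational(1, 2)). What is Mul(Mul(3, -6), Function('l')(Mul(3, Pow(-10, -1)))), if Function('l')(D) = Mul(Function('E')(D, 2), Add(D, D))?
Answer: Add(Rational(-10044, 35), Mul(Rational(324, 35), Pow(3, Rational(1, 2)))) ≈ -270.94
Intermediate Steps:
v = Add(Rational(4, 7), Mul(Rational(1, 7), Pow(3, Rational(1, 2)))) (v = Add(Rational(4, 7), Mul(Rational(1, 7), Pow(Add(3, 0), Rational(1, 2)))) = Add(Rational(4, 7), Mul(Rational(1, 7), Pow(3, Rational(1, 2)))) ≈ 0.81886)
Function('t')(r, z) = Add(Rational(4, 7), Mul(Rational(1, 7), Pow(3, Rational(1, 2))))
Function('E')(o, G) = Add(Rational(-186, 7), Mul(Rational(6, 7), Pow(3, Rational(1, 2)))) (Function('E')(o, G) = Mul(6, Add(-5, Add(Rational(4, 7), Mul(Rational(1, 7), Pow(3, Rational(1, 2)))))) = Mul(6, Add(Rational(-31, 7), Mul(Rational(1, 7), Pow(3, Rational(1, 2))))) = Add(Rational(-186, 7), Mul(Rational(6, 7), Pow(3, Rational(1, 2)))))
Function('l')(D) = Mul(2, D, Add(Rational(-186, 7), Mul(Rational(6, 7), Pow(3, Rational(1, 2))))) (Function('l')(D) = Mul(Add(Rational(-186, 7), Mul(Rational(6, 7), Pow(3, Rational(1, 2)))), Add(D, D)) = Mul(Add(Rational(-186, 7), Mul(Rational(6, 7), Pow(3, Rational(1, 2)))), Mul(2, D)) = Mul(2, D, Add(Rational(-186, 7), Mul(Rational(6, 7), Pow(3, Rational(1, 2))))))
Mul(Mul(3, -6), Function('l')(Mul(3, Pow(-10, -1)))) = Mul(Mul(3, -6), Mul(Rational(12, 7), Mul(3, Pow(-10, -1)), Add(-31, Pow(3, Rational(1, 2))))) = Mul(-18, Mul(Rational(12, 7), Mul(3, Rational(-1, 10)), Add(-31, Pow(3, Rational(1, 2))))) = Mul(-18, Mul(Rational(12, 7), Rational(-3, 10), Add(-31, Pow(3, Rational(1, 2))))) = Mul(-18, Add(Rational(558, 35), Mul(Rational(-18, 35), Pow(3, Rational(1, 2))))) = Add(Rational(-10044, 35), Mul(Rational(324, 35), Pow(3, Rational(1, 2))))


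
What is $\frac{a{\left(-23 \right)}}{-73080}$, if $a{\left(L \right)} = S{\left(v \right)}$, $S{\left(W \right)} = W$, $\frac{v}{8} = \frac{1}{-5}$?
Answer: $\frac{1}{45675} \approx 2.1894 \cdot 10^{-5}$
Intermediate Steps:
$v = - \frac{8}{5}$ ($v = \frac{8}{-5} = 8 \left(- \frac{1}{5}\right) = - \frac{8}{5} \approx -1.6$)
$a{\left(L \right)} = - \frac{8}{5}$
$\frac{a{\left(-23 \right)}}{-73080} = - \frac{8}{5 \left(-73080\right)} = \left(- \frac{8}{5}\right) \left(- \frac{1}{73080}\right) = \frac{1}{45675}$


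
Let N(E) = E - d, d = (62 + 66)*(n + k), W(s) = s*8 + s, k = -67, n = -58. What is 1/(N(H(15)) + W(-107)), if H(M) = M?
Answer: 1/15052 ≈ 6.6436e-5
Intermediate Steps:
W(s) = 9*s (W(s) = 8*s + s = 9*s)
d = -16000 (d = (62 + 66)*(-58 - 67) = 128*(-125) = -16000)
N(E) = 16000 + E (N(E) = E - 1*(-16000) = E + 16000 = 16000 + E)
1/(N(H(15)) + W(-107)) = 1/((16000 + 15) + 9*(-107)) = 1/(16015 - 963) = 1/15052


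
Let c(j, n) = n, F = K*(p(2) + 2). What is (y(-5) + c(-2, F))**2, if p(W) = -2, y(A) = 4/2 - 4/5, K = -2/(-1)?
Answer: 36/25 ≈ 1.4400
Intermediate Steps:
K = 2 (K = -2*(-1) = 2)
y(A) = 6/5 (y(A) = 4*(1/2) - 4*1/5 = 2 - 4/5 = 6/5)
F = 0 (F = 2*(-2 + 2) = 2*0 = 0)
(y(-5) + c(-2, F))**2 = (6/5 + 0)**2 = (6/5)**2 = 36/25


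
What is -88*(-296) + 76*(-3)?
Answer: 25820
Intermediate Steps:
-88*(-296) + 76*(-3) = 26048 - 228 = 25820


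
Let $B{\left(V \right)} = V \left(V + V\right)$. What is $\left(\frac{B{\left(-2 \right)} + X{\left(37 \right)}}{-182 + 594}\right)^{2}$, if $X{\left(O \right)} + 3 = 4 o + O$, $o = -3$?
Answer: $\frac{225}{42436} \approx 0.0053021$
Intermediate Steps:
$B{\left(V \right)} = 2 V^{2}$ ($B{\left(V \right)} = V 2 V = 2 V^{2}$)
$X{\left(O \right)} = -15 + O$ ($X{\left(O \right)} = -3 + \left(4 \left(-3\right) + O\right) = -3 + \left(-12 + O\right) = -15 + O$)
$\left(\frac{B{\left(-2 \right)} + X{\left(37 \right)}}{-182 + 594}\right)^{2} = \left(\frac{2 \left(-2\right)^{2} + \left(-15 + 37\right)}{-182 + 594}\right)^{2} = \left(\frac{2 \cdot 4 + 22}{412}\right)^{2} = \left(\left(8 + 22\right) \frac{1}{412}\right)^{2} = \left(30 \cdot \frac{1}{412}\right)^{2} = \left(\frac{15}{206}\right)^{2} = \frac{225}{42436}$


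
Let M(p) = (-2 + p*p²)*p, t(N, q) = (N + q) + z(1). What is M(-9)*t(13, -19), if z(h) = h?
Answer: -32895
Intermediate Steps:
t(N, q) = 1 + N + q (t(N, q) = (N + q) + 1 = 1 + N + q)
M(p) = p*(-2 + p³) (M(p) = (-2 + p³)*p = p*(-2 + p³))
M(-9)*t(13, -19) = (-9*(-2 + (-9)³))*(1 + 13 - 19) = -9*(-2 - 729)*(-5) = -9*(-731)*(-5) = 6579*(-5) = -32895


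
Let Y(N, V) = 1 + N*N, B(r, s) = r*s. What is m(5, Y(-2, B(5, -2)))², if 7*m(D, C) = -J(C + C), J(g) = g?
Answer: 100/49 ≈ 2.0408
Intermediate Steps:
Y(N, V) = 1 + N²
m(D, C) = -2*C/7 (m(D, C) = (-(C + C))/7 = (-2*C)/7 = -2*C/7)
m(5, Y(-2, B(5, -2)))² = (-2*(1 + (-2)²)/7)² = (-2*(1 + 4)/7)² = (-2/7*5)² = (-10/7)² = 100/49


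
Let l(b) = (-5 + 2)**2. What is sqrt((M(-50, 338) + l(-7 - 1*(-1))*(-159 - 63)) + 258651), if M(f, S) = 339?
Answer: 4*sqrt(16062) ≈ 506.94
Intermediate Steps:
l(b) = 9 (l(b) = (-3)**2 = 9)
sqrt((M(-50, 338) + l(-7 - 1*(-1))*(-159 - 63)) + 258651) = sqrt((339 + 9*(-159 - 63)) + 258651) = sqrt((339 + 9*(-222)) + 258651) = sqrt((339 - 1998) + 258651) = sqrt(-1659 + 258651) = sqrt(256992) = 4*sqrt(16062)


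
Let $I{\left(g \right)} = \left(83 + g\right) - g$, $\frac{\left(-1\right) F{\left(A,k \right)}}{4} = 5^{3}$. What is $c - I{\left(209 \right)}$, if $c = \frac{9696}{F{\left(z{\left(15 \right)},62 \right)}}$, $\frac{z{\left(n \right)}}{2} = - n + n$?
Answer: $- \frac{12799}{125} \approx -102.39$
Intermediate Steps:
$z{\left(n \right)} = 0$ ($z{\left(n \right)} = 2 \left(- n + n\right) = 2 \cdot 0 = 0$)
$F{\left(A,k \right)} = -500$ ($F{\left(A,k \right)} = - 4 \cdot 5^{3} = \left(-4\right) 125 = -500$)
$c = - \frac{2424}{125}$ ($c = \frac{9696}{-500} = 9696 \left(- \frac{1}{500}\right) = - \frac{2424}{125} \approx -19.392$)
$I{\left(g \right)} = 83$
$c - I{\left(209 \right)} = - \frac{2424}{125} - 83 = - \frac{12799}{125}$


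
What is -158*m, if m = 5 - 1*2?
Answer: -474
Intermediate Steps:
m = 3 (m = 5 - 2 = 3)
-158*m = -158*3 = -474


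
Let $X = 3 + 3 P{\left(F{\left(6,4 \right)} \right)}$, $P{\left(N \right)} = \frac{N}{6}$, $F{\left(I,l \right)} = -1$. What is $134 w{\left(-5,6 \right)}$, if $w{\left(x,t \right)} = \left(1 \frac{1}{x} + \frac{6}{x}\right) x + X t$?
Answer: $2948$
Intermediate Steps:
$P{\left(N \right)} = \frac{N}{6}$ ($P{\left(N \right)} = N \frac{1}{6} = \frac{N}{6}$)
$X = \frac{5}{2}$ ($X = 3 + 3 \cdot \frac{1}{6} \left(-1\right) = 3 + 3 \left(- \frac{1}{6}\right) = 3 - \frac{1}{2} = \frac{5}{2} \approx 2.5$)
$w{\left(x,t \right)} = 7 + \frac{5 t}{2}$ ($w{\left(x,t \right)} = \left(1 \frac{1}{x} + \frac{6}{x}\right) x + \frac{5 t}{2} = \left(\frac{1}{x} + \frac{6}{x}\right) x + \frac{5 t}{2} = \frac{7}{x} x + \frac{5 t}{2} = 7 + \frac{5 t}{2}$)
$134 w{\left(-5,6 \right)} = 134 \left(7 + \frac{5}{2} \cdot 6\right) = 134 \left(7 + 15\right) = 134 \cdot 22 = 2948$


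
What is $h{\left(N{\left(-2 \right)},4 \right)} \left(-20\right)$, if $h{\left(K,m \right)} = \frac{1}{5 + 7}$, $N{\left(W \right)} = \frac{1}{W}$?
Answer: $- \frac{5}{3} \approx -1.6667$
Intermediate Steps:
$h{\left(K,m \right)} = \frac{1}{12}$
$h{\left(N{\left(-2 \right)},4 \right)} \left(-20\right) = \frac{1}{12} \left(-20\right) = - \frac{5}{3}$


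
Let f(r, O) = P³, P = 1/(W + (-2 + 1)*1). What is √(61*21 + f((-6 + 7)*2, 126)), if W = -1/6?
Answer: √3074169/49 ≈ 35.782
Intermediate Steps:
W = -⅙ (W = -1*⅙ = -⅙ ≈ -0.16667)
P = -6/7 (P = 1/(-⅙ + (-2 + 1)*1) = 1/(-⅙ - 1*1) = 1/(-⅙ - 1) = 1/(-7/6) = -6/7 ≈ -0.85714)
f(r, O) = -216/343 (f(r, O) = (-6/7)³ = -216/343)
√(61*21 + f((-6 + 7)*2, 126)) = √(61*21 - 216/343) = √(1281 - 216/343) = √(439167/343) = √3074169/49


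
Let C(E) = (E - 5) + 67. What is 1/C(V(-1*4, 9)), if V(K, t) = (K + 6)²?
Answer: 1/66 ≈ 0.015152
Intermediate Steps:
V(K, t) = (6 + K)²
C(E) = 62 + E (C(E) = (-5 + E) + 67 = 62 + E)
1/C(V(-1*4, 9)) = 1/(62 + (6 - 1*4)²) = 1/(62 + (6 - 4)²) = 1/(62 + 2²) = 1/(62 + 4) = 1/66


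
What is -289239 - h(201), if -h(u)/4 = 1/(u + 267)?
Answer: -33840962/117 ≈ -2.8924e+5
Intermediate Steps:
h(u) = -4/(267 + u) (h(u) = -4/(u + 267) = -4/(267 + u))
-289239 - h(201) = -289239 - (-4)/(267 + 201) = -289239 - (-4)/468 = -289239 - 1*(-1/117) = -289239 + 1/117 = -33840962/117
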